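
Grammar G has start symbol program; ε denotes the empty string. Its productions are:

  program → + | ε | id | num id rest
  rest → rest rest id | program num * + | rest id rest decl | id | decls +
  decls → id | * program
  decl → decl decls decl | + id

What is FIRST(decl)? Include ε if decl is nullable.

From decl → decl decls decl: add FIRST(decl) = { + }.
decl → + id contributes {+}.
Union: FIRST(decl) = { + }.

{ + }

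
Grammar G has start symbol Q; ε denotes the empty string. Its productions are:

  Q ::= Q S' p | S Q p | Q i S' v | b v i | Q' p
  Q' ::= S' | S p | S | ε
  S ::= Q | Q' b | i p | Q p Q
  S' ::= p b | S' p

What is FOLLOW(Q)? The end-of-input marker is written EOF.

{ EOF, b, i, p }

Q is the start symbol, so EOF ∈ FOLLOW(Q).
In Q ::= Q S' p: add FIRST(S' p) = { p }.
In Q ::= S Q p: add FIRST(p) = { p }.
In Q ::= Q i S' v: add FIRST(i S' v) = { i }.
In S ::= Q: Q is at the end, add FOLLOW(S) = { b, i, p }.
In S ::= Q p Q: add FIRST(p Q) = { p }.
In S ::= Q p Q: Q is at the end, add FOLLOW(S) = { b, i, p }.
Union: FOLLOW(Q) = { EOF, b, i, p }.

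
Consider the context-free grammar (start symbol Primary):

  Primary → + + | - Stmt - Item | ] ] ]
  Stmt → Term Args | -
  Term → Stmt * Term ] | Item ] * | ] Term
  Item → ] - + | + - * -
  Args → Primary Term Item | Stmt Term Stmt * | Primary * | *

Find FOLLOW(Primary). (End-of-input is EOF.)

{ EOF, *, +, -, ] }

Primary is the start symbol, so EOF ∈ FOLLOW(Primary).
In Args → Primary Term Item: add FIRST(Term Item) = { +, -, ] }.
In Args → Primary *: add FIRST(*) = { * }.
Union: FOLLOW(Primary) = { EOF, *, +, -, ] }.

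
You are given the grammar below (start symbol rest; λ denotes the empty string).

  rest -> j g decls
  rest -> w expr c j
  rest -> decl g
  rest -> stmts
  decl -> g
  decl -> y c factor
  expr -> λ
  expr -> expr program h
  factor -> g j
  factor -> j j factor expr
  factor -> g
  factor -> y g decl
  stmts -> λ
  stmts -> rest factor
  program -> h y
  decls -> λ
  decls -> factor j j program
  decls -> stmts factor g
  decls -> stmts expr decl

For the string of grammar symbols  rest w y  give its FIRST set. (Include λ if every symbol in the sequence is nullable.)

{ g, j, w, y }

Add FIRST(rest)\{λ} = { g, j, w, y }; rest is nullable, continue.
w is a terminal; add {w} and stop.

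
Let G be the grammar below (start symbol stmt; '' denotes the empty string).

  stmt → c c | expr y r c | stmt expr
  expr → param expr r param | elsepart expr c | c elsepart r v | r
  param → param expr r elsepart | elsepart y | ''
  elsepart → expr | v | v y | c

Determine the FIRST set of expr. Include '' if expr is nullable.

{ c, r, v }

From expr → param expr r param: param nullable, take FIRST(param) ∪ FIRST(expr) = { c, r, v }.
From expr → elsepart expr c: add FIRST(elsepart) = { c, r, v }.
expr → c elsepart r v contributes {c}.
expr → r contributes {r}.
Union: FIRST(expr) = { c, r, v }.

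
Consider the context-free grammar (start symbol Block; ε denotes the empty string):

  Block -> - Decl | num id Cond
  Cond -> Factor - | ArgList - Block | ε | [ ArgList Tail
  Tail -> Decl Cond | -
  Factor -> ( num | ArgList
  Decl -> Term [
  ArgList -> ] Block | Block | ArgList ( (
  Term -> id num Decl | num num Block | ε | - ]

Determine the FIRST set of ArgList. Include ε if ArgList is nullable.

ArgList -> ] Block contributes {]}.
From ArgList -> Block: add FIRST(Block) = { -, num }.
From ArgList -> ArgList ( (: add FIRST(ArgList) = { -, ], num }.
Union: FIRST(ArgList) = { -, ], num }.

{ -, ], num }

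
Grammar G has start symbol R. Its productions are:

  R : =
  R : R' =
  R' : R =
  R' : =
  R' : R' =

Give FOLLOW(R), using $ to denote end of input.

R is the start symbol, so $ ∈ FOLLOW(R).
In R' : R =: add FIRST(=) = { = }.
Union: FOLLOW(R) = { $, = }.

{ $, = }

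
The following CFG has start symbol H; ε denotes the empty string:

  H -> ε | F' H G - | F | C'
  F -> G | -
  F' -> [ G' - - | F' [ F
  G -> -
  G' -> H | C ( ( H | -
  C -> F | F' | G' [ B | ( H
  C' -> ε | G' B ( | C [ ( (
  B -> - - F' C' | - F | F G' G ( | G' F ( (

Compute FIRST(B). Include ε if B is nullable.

B -> - - F' C' contributes {-}.
B -> - F contributes {-}.
From B -> F G' G (: add FIRST(F) = { - }.
From B -> G' F ( (: G' nullable, take FIRST(G') ∪ FIRST(F) = { (, -, [ }.
Union: FIRST(B) = { (, -, [ }.

{ (, -, [ }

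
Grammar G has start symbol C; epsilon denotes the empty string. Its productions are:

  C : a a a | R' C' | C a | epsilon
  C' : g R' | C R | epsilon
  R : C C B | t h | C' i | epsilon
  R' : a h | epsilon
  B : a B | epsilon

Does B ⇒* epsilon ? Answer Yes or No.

Yes

B has an epsilon-production, so B ⇒ epsilon.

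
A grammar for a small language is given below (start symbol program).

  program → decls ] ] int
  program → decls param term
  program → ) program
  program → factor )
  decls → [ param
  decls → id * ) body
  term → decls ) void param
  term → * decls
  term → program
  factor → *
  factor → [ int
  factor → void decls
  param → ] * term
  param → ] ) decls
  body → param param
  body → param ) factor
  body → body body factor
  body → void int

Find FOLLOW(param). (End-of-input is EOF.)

{ EOF, ), *, [, ], id, void }

In program → decls param term: add FIRST(term) = { ), *, [, id, void }.
In decls → [ param: param is at the end, add FOLLOW(decls) = { EOF, ), *, [, ], id, void }.
In term → decls ) void param: param is at the end, add FOLLOW(term) = { EOF, ), *, [, ], id, void }.
In body → param param: add FIRST(param) = { ] }.
In body → param param: param is at the end, add FOLLOW(body) = { EOF, ), *, [, ], id, void }.
In body → param ) factor: add FIRST() factor) = { ) }.
Union: FOLLOW(param) = { EOF, ), *, [, ], id, void }.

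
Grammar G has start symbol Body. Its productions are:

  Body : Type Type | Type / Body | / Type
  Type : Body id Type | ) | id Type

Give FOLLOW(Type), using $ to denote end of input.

{ $, ), /, id }

In Body : Type Type: add FIRST(Type) = { ), /, id }.
In Body : Type Type: Type is at the end, add FOLLOW(Body) = { $, id }.
In Body : Type / Body: add FIRST(/ Body) = { / }.
In Body : / Type: Type is at the end, add FOLLOW(Body) = { $, id }.
In Type : Body id Type: Type is at the end, add FOLLOW(Type) = { $, ), /, id }.
In Type : id Type: Type is at the end, add FOLLOW(Type) = { $, ), /, id }.
Union: FOLLOW(Type) = { $, ), /, id }.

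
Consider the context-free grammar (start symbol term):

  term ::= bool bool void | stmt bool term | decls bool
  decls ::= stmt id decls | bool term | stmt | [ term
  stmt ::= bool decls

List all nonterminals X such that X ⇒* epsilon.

{ } (none)

No nonterminal has an empty production or an RHS whose symbols are all nullable.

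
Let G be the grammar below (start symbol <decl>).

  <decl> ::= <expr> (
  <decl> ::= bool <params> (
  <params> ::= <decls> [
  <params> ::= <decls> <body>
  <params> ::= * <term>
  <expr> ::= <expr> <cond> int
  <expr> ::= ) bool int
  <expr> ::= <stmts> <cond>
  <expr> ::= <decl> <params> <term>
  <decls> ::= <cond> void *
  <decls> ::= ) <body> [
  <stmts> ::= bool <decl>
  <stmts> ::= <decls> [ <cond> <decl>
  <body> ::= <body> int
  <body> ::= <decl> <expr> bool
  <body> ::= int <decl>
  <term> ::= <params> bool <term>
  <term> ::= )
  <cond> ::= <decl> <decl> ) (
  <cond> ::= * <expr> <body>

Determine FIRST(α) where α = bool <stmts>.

{ bool }

bool is a terminal; add {bool} and stop.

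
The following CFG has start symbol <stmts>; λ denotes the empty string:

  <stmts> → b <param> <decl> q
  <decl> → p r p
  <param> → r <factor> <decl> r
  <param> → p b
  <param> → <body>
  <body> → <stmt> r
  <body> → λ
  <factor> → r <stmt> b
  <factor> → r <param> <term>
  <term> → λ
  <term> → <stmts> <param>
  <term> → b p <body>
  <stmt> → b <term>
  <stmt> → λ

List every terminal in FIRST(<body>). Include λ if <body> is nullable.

{ b, r, λ }

From <body> → <stmt> r: <stmt> nullable, take FIRST(<stmt>) ∪ {r} = { b, r }.
<body> → λ contributes λ.
Union: FIRST(<body>) = { b, r, λ }.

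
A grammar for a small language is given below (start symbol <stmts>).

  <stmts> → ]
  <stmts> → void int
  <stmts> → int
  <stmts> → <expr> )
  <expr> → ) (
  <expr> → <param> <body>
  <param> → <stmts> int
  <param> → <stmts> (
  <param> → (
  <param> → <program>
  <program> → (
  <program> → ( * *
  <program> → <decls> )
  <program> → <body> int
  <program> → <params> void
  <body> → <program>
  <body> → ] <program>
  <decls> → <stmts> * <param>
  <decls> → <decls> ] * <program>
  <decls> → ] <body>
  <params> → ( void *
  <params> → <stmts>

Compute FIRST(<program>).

<program> → ( contributes {(}.
<program> → ( * * contributes {(}.
From <program> → <decls> ): add FIRST(<decls>) = { (, ), ], int, void }.
From <program> → <body> int: add FIRST(<body>) = { (, ), ], int, void }.
From <program> → <params> void: add FIRST(<params>) = { (, ), ], int, void }.
Union: FIRST(<program>) = { (, ), ], int, void }.

{ (, ), ], int, void }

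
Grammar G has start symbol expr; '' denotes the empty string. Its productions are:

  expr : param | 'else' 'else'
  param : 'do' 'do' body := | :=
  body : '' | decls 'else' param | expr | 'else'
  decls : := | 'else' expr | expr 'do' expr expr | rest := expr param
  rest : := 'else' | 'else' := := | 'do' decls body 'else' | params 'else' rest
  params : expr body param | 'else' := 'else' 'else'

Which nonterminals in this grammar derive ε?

{ body }

Directly nullable (have an ''-production): body.
No other nonterminal has a production whose RHS symbols are all nullable.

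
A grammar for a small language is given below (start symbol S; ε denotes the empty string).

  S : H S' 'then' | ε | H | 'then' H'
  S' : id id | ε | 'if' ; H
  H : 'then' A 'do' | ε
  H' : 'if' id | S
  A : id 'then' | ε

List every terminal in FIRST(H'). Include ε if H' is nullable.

H' : 'if' id contributes {'if'}.
From H' : S: add FIRST(S) = { 'if', 'then', id, ε } (including ε since S is nullable).
Union: FIRST(H') = { 'if', 'then', id, ε }.

{ 'if', 'then', id, ε }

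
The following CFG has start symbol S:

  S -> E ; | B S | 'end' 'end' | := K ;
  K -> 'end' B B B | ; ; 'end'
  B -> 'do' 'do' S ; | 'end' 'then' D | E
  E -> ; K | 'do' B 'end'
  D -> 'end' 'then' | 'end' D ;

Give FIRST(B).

B -> 'do' 'do' S ; contributes {'do'}.
B -> 'end' 'then' D contributes {'end'}.
From B -> E: add FIRST(E) = { 'do', ; }.
Union: FIRST(B) = { 'do', 'end', ; }.

{ 'do', 'end', ; }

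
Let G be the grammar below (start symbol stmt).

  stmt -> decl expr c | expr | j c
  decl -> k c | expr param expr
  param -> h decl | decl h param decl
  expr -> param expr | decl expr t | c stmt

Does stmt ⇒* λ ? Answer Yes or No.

No

No nonterminal in this grammar is nullable.
No production of stmt has an RHS whose symbols are all nullable, so stmt is not nullable.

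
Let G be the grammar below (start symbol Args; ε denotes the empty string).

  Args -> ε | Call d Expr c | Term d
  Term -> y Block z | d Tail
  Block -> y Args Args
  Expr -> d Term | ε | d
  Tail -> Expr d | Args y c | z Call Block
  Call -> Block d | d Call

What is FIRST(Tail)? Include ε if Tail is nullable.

{ d, y, z }

From Tail -> Expr d: Expr nullable, take FIRST(Expr) ∪ {d} = { d }.
From Tail -> Args y c: Args nullable, take FIRST(Args) ∪ {y} = { d, y }.
Tail -> z Call Block contributes {z}.
Union: FIRST(Tail) = { d, y, z }.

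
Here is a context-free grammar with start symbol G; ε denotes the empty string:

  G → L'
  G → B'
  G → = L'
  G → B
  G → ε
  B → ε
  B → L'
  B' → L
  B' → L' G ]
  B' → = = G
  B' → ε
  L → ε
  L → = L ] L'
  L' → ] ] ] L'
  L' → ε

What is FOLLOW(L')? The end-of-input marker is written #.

In G → L': L' is at the end, add FOLLOW(G) = { #, ] }.
In G → = L': L' is at the end, add FOLLOW(G) = { #, ] }.
In B → L': L' is at the end, add FOLLOW(B) = { #, ] }.
In B' → L' G ]: add FIRST(G ]) = { =, ] }.
In L → = L ] L': L' is at the end, add FOLLOW(L) = { #, ] }.
In L' → ] ] ] L': L' is at the end, add FOLLOW(L') = { #, =, ] }.
Union: FOLLOW(L') = { #, =, ] }.

{ #, =, ] }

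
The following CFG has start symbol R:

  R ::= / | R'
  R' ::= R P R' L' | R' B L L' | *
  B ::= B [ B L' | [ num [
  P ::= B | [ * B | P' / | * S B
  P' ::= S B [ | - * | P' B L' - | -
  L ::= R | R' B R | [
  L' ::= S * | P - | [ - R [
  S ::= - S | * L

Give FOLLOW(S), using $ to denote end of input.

{ *, [ }

In P ::= * S B: add FIRST(B) = { [ }.
In P' ::= S B [: add FIRST(B [) = { [ }.
In L' ::= S *: add FIRST(*) = { * }.
In S ::= - S: S is at the end, add FOLLOW(S) = { *, [ }.
Union: FOLLOW(S) = { *, [ }.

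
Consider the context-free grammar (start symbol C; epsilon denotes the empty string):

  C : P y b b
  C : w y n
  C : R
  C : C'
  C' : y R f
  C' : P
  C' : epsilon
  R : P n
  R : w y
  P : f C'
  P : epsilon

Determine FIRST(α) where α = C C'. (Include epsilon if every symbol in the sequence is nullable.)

{ f, n, w, y, epsilon }

Add FIRST(C)\{epsilon} = { f, n, w, y }; C is nullable, continue.
Add FIRST(C')\{epsilon} = { f, y }; C' is nullable, continue.
Every symbol is nullable, so include epsilon.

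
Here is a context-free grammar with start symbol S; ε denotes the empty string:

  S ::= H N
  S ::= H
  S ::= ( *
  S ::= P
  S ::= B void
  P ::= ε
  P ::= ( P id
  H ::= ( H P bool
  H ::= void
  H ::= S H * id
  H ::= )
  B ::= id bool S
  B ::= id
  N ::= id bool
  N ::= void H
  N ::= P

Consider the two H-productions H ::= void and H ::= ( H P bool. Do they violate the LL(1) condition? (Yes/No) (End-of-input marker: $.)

No

FIRST(void) = { void } and FIRST(( H P bool) = { ( }.
The FIRST sets are disjoint and neither alternative is nullable — no conflict.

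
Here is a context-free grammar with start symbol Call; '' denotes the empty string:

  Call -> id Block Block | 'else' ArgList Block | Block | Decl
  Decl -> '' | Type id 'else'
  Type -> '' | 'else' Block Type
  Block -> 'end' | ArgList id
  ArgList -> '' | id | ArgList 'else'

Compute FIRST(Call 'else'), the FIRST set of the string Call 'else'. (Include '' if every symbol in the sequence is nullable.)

Add FIRST(Call)\{''} = { 'else', 'end', id }; Call is nullable, continue.
'else' is a terminal; add {'else'} and stop.

{ 'else', 'end', id }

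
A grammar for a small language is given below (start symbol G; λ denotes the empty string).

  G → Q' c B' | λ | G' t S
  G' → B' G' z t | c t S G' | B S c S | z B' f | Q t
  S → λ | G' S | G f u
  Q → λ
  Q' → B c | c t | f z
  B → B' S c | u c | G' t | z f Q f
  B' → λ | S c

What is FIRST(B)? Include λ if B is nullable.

{ c, f, t, u, z }

From B → B' S c: B', S nullable, take FIRST(B') ∪ FIRST(S) ∪ {c} = { c, f, t, u, z }.
B → u c contributes {u}.
From B → G' t: add FIRST(G') = { c, f, t, u, z }.
B → z f Q f contributes {z}.
Union: FIRST(B) = { c, f, t, u, z }.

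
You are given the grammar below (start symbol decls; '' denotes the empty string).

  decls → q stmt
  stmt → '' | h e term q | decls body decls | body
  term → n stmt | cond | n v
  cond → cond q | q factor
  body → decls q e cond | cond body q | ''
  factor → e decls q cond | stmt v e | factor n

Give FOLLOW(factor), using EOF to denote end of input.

{ EOF, n, q, v }

In cond → q factor: factor is at the end, add FOLLOW(cond) = { EOF, n, q, v }.
In factor → factor n: add FIRST(n) = { n }.
Union: FOLLOW(factor) = { EOF, n, q, v }.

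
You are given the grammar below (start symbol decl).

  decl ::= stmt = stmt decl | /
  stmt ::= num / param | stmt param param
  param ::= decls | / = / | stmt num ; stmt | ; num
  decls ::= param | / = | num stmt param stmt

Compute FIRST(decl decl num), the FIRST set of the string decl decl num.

Add FIRST(decl) = { /, num }; decl is not nullable, stop.

{ /, num }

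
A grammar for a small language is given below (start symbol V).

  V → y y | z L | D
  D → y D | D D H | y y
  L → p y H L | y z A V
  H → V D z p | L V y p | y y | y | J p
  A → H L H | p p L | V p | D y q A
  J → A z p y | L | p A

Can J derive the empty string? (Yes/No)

No nonterminal in this grammar is nullable.
No production of J has an RHS whose symbols are all nullable, so J is not nullable.

No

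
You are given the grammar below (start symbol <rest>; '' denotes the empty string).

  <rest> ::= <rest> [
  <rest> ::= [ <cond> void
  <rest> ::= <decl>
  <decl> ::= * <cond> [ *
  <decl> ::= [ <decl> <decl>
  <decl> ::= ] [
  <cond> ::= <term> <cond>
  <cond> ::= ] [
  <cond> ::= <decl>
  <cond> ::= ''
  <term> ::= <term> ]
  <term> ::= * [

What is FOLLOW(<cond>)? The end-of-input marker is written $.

In <rest> ::= [ <cond> void: add FIRST(void) = { void }.
In <decl> ::= * <cond> [ *: add FIRST([ *) = { [ }.
In <cond> ::= <term> <cond>: <cond> is at the end, add FOLLOW(<cond>) = { [, void }.
Union: FOLLOW(<cond>) = { [, void }.

{ [, void }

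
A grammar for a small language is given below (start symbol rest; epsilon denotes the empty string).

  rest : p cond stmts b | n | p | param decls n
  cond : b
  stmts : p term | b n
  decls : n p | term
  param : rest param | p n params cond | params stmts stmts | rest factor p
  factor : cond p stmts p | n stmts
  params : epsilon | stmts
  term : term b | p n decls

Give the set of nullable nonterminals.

Directly nullable (have an epsilon-production): params.
No other nonterminal has a production whose RHS symbols are all nullable.

{ params }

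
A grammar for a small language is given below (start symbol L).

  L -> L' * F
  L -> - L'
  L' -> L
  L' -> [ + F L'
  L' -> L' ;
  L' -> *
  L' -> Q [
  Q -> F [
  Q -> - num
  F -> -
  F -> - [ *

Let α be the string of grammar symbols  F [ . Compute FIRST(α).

{ - }

Add FIRST(F) = { - }; F is not nullable, stop.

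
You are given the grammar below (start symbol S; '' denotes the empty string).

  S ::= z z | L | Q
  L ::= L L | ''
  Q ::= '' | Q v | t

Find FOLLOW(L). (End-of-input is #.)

In S ::= L: L is at the end, add FOLLOW(S) = { # }.
In L ::= L L: add FIRST(L)\{''} = {  }.
  Since L is nullable, also add FOLLOW(L) = { # }.
In L ::= L L: L is at the end, add FOLLOW(L) = { # }.
Union: FOLLOW(L) = { # }.

{ # }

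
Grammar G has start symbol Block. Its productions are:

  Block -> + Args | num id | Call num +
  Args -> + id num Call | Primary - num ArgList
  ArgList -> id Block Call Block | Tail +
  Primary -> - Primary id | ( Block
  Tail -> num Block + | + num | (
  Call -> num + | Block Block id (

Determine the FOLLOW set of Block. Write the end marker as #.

Block is the start symbol, so # ∈ FOLLOW(Block).
In ArgList -> id Block Call Block: add FIRST(Call Block) = { +, num }.
In ArgList -> id Block Call Block: Block is at the end, add FOLLOW(ArgList) = { #, +, -, id, num }.
In Primary -> ( Block: Block is at the end, add FOLLOW(Primary) = { -, id }.
In Tail -> num Block +: add FIRST(+) = { + }.
In Call -> Block Block id (: add FIRST(Block id () = { +, num }.
In Call -> Block Block id (: add FIRST(id () = { id }.
Union: FOLLOW(Block) = { #, +, -, id, num }.

{ #, +, -, id, num }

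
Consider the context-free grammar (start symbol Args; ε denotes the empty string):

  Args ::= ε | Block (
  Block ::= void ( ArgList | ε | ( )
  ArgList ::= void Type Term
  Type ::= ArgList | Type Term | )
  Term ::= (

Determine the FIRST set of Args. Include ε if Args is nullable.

Args ::= ε contributes ε.
From Args ::= Block (: Block nullable, take FIRST(Block) ∪ {(} = { (, void }.
Union: FIRST(Args) = { (, void, ε }.

{ (, void, ε }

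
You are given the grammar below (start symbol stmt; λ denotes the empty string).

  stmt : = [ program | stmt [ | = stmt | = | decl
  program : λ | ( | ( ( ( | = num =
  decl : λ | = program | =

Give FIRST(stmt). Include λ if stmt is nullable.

{ =, [, λ }

stmt : = [ program contributes {=}.
From stmt : stmt [: stmt nullable, take FIRST(stmt) ∪ {[} = { =, [ }.
stmt : = stmt contributes {=}.
stmt : = contributes {=}.
From stmt : decl: add FIRST(decl) = { =, λ } (including λ since decl is nullable).
Union: FIRST(stmt) = { =, [, λ }.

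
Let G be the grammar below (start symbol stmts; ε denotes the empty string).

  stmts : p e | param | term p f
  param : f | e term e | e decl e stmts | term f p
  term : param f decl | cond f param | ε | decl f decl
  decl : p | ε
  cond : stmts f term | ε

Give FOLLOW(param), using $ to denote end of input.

In stmts : param: param is at the end, add FOLLOW(stmts) = { $, e, f, p }.
In term : param f decl: add FIRST(f decl) = { f }.
In term : cond f param: param is at the end, add FOLLOW(term) = { e, f, p }.
Union: FOLLOW(param) = { $, e, f, p }.

{ $, e, f, p }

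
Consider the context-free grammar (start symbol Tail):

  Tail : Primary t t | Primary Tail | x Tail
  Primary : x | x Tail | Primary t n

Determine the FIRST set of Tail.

{ x }

From Tail : Primary t t: add FIRST(Primary) = { x }.
From Tail : Primary Tail: add FIRST(Primary) = { x }.
Tail : x Tail contributes {x}.
Union: FIRST(Tail) = { x }.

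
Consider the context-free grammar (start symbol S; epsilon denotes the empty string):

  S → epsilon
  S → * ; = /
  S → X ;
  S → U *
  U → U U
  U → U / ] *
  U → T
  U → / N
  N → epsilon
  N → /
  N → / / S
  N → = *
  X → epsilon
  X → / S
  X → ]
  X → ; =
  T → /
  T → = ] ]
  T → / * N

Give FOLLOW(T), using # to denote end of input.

{ *, /, = }

In U → T: T is at the end, add FOLLOW(U) = { *, /, = }.
Union: FOLLOW(T) = { *, /, = }.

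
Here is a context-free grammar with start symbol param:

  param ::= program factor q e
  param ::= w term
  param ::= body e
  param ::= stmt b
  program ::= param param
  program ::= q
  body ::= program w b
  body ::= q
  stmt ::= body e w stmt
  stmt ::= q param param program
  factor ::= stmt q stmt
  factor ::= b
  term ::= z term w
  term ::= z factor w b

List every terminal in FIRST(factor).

From factor ::= stmt q stmt: add FIRST(stmt) = { q, w }.
factor ::= b contributes {b}.
Union: FIRST(factor) = { b, q, w }.

{ b, q, w }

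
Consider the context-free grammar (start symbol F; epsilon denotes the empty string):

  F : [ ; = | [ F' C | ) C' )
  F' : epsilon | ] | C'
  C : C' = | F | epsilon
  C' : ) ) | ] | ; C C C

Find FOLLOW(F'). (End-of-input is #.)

In F : [ F' C: add FIRST(C)\{epsilon} = { ), ;, [, ] }.
  Since C is nullable, also add FOLLOW(F) = { #, ), ;, =, [, ] }.
Union: FOLLOW(F') = { #, ), ;, =, [, ] }.

{ #, ), ;, =, [, ] }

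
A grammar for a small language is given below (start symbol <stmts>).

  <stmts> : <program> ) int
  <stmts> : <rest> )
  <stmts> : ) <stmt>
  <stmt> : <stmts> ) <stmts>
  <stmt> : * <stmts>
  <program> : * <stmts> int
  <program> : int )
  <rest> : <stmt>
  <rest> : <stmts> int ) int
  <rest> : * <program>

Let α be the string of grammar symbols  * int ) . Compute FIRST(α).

{ * }

* is a terminal; add {*} and stop.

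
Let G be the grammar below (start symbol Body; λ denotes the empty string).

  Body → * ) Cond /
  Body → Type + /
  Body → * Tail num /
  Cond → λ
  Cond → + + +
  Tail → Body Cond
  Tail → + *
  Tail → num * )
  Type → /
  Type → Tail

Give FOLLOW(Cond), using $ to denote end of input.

{ +, /, num }

In Body → * ) Cond /: add FIRST(/) = { / }.
In Tail → Body Cond: Cond is at the end, add FOLLOW(Tail) = { +, num }.
Union: FOLLOW(Cond) = { +, /, num }.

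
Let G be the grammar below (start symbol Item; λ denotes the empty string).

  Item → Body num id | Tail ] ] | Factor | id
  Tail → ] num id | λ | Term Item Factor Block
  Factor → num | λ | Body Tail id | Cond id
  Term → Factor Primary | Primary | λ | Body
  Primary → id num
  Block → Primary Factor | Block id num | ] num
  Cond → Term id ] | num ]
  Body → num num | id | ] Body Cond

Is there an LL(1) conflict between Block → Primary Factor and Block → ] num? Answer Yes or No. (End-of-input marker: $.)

No

FIRST(Primary Factor) = { id } and FIRST(] num) = { ] }.
The FIRST sets are disjoint and neither alternative is nullable — no conflict.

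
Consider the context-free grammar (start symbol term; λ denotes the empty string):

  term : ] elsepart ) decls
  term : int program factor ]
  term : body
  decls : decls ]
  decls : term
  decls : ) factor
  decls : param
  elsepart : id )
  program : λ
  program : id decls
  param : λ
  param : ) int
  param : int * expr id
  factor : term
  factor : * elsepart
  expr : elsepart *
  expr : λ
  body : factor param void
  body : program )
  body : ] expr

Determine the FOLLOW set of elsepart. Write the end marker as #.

{ #, ), *, ], id, int, void }

In term : ] elsepart ) decls: add FIRST() decls) = { ) }.
In factor : * elsepart: elsepart is at the end, add FOLLOW(factor) = { #, ), *, ], id, int, void }.
In expr : elsepart *: add FIRST(*) = { * }.
Union: FOLLOW(elsepart) = { #, ), *, ], id, int, void }.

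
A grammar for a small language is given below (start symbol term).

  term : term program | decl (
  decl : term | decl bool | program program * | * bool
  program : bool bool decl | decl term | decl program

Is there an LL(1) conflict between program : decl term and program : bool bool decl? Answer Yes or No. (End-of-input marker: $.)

Yes

FIRST(decl term) = { *, bool } and FIRST(bool bool decl) = { bool }.
Both contain bool, so the two alternatives are not disjoint — LL(1) conflict.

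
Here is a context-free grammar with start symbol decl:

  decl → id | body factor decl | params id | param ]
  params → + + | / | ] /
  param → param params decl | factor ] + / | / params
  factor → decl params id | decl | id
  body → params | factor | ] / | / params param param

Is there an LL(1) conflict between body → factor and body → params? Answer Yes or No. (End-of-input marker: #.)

FIRST(factor) = { +, /, ], id } and FIRST(params) = { +, /, ] }.
Both contain +, so the two alternatives are not disjoint — LL(1) conflict.

Yes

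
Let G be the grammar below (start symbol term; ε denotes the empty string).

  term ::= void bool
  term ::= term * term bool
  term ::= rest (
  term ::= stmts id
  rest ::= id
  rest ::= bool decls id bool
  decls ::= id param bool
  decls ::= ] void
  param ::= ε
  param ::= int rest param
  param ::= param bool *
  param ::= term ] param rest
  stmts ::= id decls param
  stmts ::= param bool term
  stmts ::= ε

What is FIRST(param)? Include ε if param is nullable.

{ bool, id, int, void, ε }

param ::= ε contributes ε.
param ::= int rest param contributes {int}.
From param ::= param bool *: param nullable, take FIRST(param) ∪ {bool} = { bool, id, int, void }.
From param ::= term ] param rest: add FIRST(term) = { bool, id, int, void }.
Union: FIRST(param) = { bool, id, int, void, ε }.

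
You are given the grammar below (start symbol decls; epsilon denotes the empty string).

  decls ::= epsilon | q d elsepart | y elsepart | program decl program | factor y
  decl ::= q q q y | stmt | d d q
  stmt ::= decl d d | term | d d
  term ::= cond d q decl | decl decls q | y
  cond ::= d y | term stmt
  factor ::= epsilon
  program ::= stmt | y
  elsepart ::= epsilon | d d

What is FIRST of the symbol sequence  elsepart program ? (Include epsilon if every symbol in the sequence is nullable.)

{ d, q, y }

Add FIRST(elsepart)\{epsilon} = { d }; elsepart is nullable, continue.
Add FIRST(program) = { d, q, y }; program is not nullable, stop.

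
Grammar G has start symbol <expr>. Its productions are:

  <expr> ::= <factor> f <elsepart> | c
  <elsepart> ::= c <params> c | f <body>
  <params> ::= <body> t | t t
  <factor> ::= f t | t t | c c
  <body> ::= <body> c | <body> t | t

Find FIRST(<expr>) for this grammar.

From <expr> ::= <factor> f <elsepart>: add FIRST(<factor>) = { c, f, t }.
<expr> ::= c contributes {c}.
Union: FIRST(<expr>) = { c, f, t }.

{ c, f, t }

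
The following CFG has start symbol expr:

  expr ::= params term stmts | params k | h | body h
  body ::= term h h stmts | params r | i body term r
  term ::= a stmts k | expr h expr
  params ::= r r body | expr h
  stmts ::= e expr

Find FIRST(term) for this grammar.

{ a, h, i, r }

term ::= a stmts k contributes {a}.
From term ::= expr h expr: add FIRST(expr) = { a, h, i, r }.
Union: FIRST(term) = { a, h, i, r }.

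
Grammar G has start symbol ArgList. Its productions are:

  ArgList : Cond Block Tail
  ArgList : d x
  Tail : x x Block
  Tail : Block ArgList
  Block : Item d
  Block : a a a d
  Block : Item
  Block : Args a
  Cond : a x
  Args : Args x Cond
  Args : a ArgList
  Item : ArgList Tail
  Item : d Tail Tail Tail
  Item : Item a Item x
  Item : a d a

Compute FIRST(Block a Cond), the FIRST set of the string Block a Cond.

Add FIRST(Block) = { a, d }; Block is not nullable, stop.

{ a, d }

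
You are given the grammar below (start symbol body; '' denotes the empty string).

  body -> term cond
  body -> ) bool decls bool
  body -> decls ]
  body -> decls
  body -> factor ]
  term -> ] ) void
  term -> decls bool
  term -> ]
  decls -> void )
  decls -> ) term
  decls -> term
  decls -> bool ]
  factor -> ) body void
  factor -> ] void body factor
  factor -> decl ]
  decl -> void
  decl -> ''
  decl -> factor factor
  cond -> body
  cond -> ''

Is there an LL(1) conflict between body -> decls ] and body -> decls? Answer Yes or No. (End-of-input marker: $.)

FIRST(decls ]) = { ), ], bool, void } and FIRST(decls) = { ), ], bool, void }.
Both contain ), so the two alternatives are not disjoint — LL(1) conflict.

Yes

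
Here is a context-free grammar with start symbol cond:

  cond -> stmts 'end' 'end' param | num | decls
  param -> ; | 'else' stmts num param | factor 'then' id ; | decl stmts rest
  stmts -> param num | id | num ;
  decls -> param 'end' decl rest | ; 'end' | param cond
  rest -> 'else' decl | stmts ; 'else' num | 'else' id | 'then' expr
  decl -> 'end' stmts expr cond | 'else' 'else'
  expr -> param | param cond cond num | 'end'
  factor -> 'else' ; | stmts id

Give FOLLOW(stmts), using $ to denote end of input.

{ 'else', 'end', 'then', ;, id, num }

In cond -> stmts 'end' 'end' param: add FIRST('end' 'end' param) = { 'end' }.
In param -> 'else' stmts num param: add FIRST(num param) = { num }.
In param -> decl stmts rest: add FIRST(rest) = { 'else', 'end', 'then', ;, id, num }.
In rest -> stmts ; 'else' num: add FIRST(; 'else' num) = { ; }.
In decl -> 'end' stmts expr cond: add FIRST(expr cond) = { 'else', 'end', ;, id, num }.
In factor -> stmts id: add FIRST(id) = { id }.
Union: FOLLOW(stmts) = { 'else', 'end', 'then', ;, id, num }.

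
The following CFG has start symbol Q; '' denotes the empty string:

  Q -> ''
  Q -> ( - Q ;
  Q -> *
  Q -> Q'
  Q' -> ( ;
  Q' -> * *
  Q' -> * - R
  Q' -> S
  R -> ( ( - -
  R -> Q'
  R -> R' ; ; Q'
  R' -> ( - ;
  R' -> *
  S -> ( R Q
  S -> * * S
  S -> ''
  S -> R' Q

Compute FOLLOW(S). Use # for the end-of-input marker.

In Q' -> S: S is at the end, add FOLLOW(Q') = { #, (, *, ; }.
In S -> * * S: S is at the end, add FOLLOW(S) = { #, (, *, ; }.
Union: FOLLOW(S) = { #, (, *, ; }.

{ #, (, *, ; }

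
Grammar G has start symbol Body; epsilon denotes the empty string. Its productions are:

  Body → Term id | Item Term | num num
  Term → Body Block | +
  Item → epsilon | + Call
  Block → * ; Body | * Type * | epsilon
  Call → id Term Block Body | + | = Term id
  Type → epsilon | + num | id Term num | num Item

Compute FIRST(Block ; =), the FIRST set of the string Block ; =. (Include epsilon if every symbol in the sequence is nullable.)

{ *, ; }

Add FIRST(Block)\{epsilon} = { * }; Block is nullable, continue.
; is a terminal; add {;} and stop.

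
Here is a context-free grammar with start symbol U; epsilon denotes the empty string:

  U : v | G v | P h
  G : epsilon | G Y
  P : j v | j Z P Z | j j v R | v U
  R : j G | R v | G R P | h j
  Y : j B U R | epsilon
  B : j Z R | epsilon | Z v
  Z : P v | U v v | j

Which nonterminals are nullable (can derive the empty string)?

{ B, G, Y }

Directly nullable (have an epsilon-production): G, Y, B.
No other nonterminal has a production whose RHS symbols are all nullable.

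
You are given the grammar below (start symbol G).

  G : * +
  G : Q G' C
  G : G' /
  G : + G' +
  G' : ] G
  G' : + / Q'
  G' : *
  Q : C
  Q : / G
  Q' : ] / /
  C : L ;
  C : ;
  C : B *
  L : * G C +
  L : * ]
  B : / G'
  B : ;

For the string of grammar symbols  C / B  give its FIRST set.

{ *, /, ; }

Add FIRST(C) = { *, /, ; }; C is not nullable, stop.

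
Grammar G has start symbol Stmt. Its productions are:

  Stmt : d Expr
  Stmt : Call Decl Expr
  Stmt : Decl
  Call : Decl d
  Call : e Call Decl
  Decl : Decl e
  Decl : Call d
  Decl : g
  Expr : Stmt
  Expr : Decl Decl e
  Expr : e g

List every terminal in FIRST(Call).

{ e, g }

From Call : Decl d: add FIRST(Decl) = { e, g }.
Call : e Call Decl contributes {e}.
Union: FIRST(Call) = { e, g }.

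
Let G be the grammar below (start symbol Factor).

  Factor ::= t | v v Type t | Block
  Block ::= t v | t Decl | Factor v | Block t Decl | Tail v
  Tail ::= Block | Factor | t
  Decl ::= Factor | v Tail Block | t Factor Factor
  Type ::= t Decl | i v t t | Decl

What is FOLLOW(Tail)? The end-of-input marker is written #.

{ t, v }

In Block ::= Tail v: add FIRST(v) = { v }.
In Decl ::= v Tail Block: add FIRST(Block) = { t, v }.
Union: FOLLOW(Tail) = { t, v }.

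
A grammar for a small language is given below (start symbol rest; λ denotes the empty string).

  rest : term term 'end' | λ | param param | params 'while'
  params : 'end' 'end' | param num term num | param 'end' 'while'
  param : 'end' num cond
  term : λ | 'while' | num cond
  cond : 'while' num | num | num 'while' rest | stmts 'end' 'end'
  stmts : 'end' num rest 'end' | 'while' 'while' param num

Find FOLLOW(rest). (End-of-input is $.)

{ $, 'end', 'while', num }

rest is the start symbol, so $ ∈ FOLLOW(rest).
In cond : num 'while' rest: rest is at the end, add FOLLOW(cond) = { $, 'end', 'while', num }.
In stmts : 'end' num rest 'end': add FIRST('end') = { 'end' }.
Union: FOLLOW(rest) = { $, 'end', 'while', num }.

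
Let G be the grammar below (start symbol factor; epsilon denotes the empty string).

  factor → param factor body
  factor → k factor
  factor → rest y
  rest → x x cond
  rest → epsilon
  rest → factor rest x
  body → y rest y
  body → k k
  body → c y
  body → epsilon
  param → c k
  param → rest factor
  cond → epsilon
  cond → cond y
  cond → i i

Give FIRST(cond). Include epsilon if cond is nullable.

cond → epsilon contributes epsilon.
From cond → cond y: cond nullable, take FIRST(cond) ∪ {y} = { i, y }.
cond → i i contributes {i}.
Union: FIRST(cond) = { i, y, epsilon }.

{ i, y, epsilon }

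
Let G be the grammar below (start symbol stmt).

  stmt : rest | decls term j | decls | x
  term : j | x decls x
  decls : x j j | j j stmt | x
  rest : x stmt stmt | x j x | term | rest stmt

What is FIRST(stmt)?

From stmt : rest: add FIRST(rest) = { j, x }.
From stmt : decls term j: add FIRST(decls) = { j, x }.
From stmt : decls: add FIRST(decls) = { j, x }.
stmt : x contributes {x}.
Union: FIRST(stmt) = { j, x }.

{ j, x }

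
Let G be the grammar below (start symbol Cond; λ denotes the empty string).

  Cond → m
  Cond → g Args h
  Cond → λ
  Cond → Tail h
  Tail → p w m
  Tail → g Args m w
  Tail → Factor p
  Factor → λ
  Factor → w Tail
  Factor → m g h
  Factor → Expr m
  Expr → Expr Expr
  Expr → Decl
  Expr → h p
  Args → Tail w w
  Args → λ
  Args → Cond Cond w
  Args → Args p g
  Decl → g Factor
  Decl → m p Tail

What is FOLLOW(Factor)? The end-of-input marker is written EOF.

{ g, h, m, p }

In Tail → Factor p: add FIRST(p) = { p }.
In Decl → g Factor: Factor is at the end, add FOLLOW(Decl) = { g, h, m }.
Union: FOLLOW(Factor) = { g, h, m, p }.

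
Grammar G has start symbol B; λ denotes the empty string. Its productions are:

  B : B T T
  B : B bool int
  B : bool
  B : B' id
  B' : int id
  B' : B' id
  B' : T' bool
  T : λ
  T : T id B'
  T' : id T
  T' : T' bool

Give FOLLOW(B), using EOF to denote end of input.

{ EOF, bool, id }

B is the start symbol, so EOF ∈ FOLLOW(B).
In B : B T T: add FIRST(T T)\{λ} = { id }.
  Since T T is nullable, also add FOLLOW(B) = { EOF, bool, id }.
In B : B bool int: add FIRST(bool int) = { bool }.
Union: FOLLOW(B) = { EOF, bool, id }.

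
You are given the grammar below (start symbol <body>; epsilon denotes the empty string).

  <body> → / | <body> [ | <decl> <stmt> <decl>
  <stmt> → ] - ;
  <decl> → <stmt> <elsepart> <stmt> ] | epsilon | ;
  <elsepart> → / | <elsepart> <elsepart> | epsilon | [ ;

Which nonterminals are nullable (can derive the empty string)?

{ <decl>, <elsepart> }

Directly nullable (have an epsilon-production): <decl>, <elsepart>.
No other nonterminal has a production whose RHS symbols are all nullable.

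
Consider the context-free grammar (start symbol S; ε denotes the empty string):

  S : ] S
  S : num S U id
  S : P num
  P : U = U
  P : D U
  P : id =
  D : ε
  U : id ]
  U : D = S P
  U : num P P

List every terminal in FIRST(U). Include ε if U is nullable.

U : id ] contributes {id}.
From U : D = S P: D nullable, take FIRST(D) ∪ {=} = { = }.
U : num P P contributes {num}.
Union: FIRST(U) = { =, id, num }.

{ =, id, num }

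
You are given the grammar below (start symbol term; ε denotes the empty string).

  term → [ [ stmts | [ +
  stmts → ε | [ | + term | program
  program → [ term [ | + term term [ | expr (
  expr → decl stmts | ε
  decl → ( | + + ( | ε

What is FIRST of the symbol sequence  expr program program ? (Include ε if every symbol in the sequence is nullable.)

{ (, +, [ }

Add FIRST(expr)\{ε} = { (, +, [ }; expr is nullable, continue.
Add FIRST(program) = { (, +, [ }; program is not nullable, stop.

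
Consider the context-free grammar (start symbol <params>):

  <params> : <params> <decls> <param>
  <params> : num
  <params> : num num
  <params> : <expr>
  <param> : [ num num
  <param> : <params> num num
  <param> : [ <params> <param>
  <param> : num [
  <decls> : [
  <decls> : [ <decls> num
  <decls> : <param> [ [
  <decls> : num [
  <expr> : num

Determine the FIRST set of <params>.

From <params> : <params> <decls> <param>: add FIRST(<params>) = { num }.
<params> : num contributes {num}.
<params> : num num contributes {num}.
From <params> : <expr>: add FIRST(<expr>) = { num }.
Union: FIRST(<params>) = { num }.

{ num }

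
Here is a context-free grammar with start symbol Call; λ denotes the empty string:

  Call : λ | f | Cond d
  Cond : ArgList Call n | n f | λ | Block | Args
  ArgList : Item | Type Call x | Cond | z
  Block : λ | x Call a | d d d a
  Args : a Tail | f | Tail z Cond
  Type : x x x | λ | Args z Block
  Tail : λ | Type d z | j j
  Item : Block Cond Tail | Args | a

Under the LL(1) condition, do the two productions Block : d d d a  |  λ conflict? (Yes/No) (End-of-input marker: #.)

FIRST(d d d a) = { d } and FIRST(λ) = { λ }.
The second alternative is nullable and FOLLOW(Block) = { a, d, f, j, n, x, z } shares d with FIRST of the first — conflict.

Yes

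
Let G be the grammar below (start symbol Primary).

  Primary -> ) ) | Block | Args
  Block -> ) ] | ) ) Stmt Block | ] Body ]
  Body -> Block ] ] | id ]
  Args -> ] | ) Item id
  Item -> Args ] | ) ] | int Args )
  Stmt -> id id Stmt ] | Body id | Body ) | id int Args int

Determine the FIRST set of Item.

{ ), ], int }

From Item -> Args ]: add FIRST(Args) = { ), ] }.
Item -> ) ] contributes {)}.
Item -> int Args ) contributes {int}.
Union: FIRST(Item) = { ), ], int }.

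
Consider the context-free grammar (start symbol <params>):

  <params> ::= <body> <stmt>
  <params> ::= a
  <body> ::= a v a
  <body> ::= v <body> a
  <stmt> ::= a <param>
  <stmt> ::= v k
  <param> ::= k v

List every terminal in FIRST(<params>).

{ a, v }

From <params> ::= <body> <stmt>: add FIRST(<body>) = { a, v }.
<params> ::= a contributes {a}.
Union: FIRST(<params>) = { a, v }.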